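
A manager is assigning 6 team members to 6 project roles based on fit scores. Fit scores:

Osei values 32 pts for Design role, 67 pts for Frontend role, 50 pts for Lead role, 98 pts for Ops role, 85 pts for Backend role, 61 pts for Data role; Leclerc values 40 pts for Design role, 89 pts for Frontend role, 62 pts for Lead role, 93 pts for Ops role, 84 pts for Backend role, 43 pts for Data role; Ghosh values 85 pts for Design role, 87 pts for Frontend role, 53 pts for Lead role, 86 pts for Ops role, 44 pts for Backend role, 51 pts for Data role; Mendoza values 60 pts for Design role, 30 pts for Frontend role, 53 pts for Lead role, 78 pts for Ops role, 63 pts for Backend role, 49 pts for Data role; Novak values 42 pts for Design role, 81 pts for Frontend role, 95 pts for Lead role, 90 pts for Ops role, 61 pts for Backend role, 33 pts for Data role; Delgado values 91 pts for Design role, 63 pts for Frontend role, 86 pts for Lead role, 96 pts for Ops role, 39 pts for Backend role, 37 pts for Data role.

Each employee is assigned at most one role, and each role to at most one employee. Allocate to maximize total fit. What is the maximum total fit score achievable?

Maximum total: 504 pts

Optimal: Osei→Ops role (98 pts), Leclerc→Backend role (84 pts), Ghosh→Frontend role (87 pts), Mendoza→Data role (49 pts), Novak→Lead role (95 pts), Delgado→Design role (91 pts) — total 98+84+87+49+95+91 = 504 pts.
Max-entry greedy (repeatedly take the single best remaining cell) gives 487 pts, worse by 17.
Next-best assignment: Osei→Backend role, Leclerc→Ops role, Ghosh→Frontend role, Mendoza→Data role, Novak→Lead role, Delgado→Design role = 500 pts.
No other one-to-one assignment exceeds 504 pts.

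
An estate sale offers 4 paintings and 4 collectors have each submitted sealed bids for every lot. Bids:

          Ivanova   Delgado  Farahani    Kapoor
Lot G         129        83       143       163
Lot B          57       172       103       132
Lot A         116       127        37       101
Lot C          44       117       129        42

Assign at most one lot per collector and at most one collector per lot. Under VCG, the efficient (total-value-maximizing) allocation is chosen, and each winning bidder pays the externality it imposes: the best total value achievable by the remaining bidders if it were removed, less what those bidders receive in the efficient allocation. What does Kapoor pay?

Kapoor pays $14.

Efficient allocation: Ivanova→Lot A ($116), Delgado→Lot B ($172), Farahani→Lot C ($129), Kapoor→Lot G ($163); total welfare W = $580.
Kapoor receives Lot G at value $163, so the others get W − 163 = $417.
Without Kapoor: best allocation of the remaining 3 bidders over all 4 lots is Ivanova→Lot A ($116), Delgado→Lot B ($172), Farahani→Lot G ($143), total $431.
VCG payment = (others' best without Kapoor) − (others' welfare with Kapoor) = 431 − 417 = $14.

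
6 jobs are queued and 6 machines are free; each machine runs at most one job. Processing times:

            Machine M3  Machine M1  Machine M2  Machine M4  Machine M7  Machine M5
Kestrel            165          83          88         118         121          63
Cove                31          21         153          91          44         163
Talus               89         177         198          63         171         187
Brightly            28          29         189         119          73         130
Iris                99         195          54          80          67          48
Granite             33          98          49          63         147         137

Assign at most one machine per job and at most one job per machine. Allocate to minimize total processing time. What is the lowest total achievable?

Minimum total: 286 min

Optimal: Kestrel→Machine M5 (63 min), Cove→Machine M7 (44 min), Talus→Machine M4 (63 min), Brightly→Machine M1 (29 min), Iris→Machine M2 (54 min), Granite→Machine M3 (33 min) — total 63+44+63+29+54+33 = 286 min.
Min-entry greedy (repeatedly take the single cheapest remaining cell) gives 330 min, worse by 44.
Swapping Cove↔Talus (Cove→Machine M4 91 min, Talus→Machine M7 171 min) adds 155.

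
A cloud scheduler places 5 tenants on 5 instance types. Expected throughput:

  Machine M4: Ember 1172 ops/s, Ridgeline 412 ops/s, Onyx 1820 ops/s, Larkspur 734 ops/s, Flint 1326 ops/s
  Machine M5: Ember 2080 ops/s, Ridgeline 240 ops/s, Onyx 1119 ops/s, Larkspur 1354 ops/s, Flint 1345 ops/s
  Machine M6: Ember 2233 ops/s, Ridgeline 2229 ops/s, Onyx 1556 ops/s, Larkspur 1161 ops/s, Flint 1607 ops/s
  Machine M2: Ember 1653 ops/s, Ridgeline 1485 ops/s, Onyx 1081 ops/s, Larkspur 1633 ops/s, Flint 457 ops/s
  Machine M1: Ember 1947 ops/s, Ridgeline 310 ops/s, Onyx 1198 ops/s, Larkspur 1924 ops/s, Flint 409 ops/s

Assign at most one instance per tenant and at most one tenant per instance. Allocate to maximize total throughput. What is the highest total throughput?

Max total: 8974 ops/s

This is the linear assignment problem.
Optimal: Ember→Machine M1 (1947 ops/s), Ridgeline→Machine M6 (2229 ops/s), Onyx→Machine M4 (1820 ops/s), Larkspur→Machine M2 (1633 ops/s), Flint→Machine M5 (1345 ops/s) — total 1947+2229+1820+1633+1345 = 8974 ops/s.
Row-greedy (each tenant in turn takes its best remaining instance) gives 8807 ops/s, worse by 167.
Next-best assignment: Ember→Machine M2, Ridgeline→Machine M6, Onyx→Machine M4, Larkspur→Machine M1, Flint→Machine M5 = 8971 ops/s.
Swapping Flint↔Larkspur (Flint→Machine M2 457 ops/s, Larkspur→Machine M5 1354 ops/s) loses 1167.
Checked against all permutations: 8974 ops/s is optimal.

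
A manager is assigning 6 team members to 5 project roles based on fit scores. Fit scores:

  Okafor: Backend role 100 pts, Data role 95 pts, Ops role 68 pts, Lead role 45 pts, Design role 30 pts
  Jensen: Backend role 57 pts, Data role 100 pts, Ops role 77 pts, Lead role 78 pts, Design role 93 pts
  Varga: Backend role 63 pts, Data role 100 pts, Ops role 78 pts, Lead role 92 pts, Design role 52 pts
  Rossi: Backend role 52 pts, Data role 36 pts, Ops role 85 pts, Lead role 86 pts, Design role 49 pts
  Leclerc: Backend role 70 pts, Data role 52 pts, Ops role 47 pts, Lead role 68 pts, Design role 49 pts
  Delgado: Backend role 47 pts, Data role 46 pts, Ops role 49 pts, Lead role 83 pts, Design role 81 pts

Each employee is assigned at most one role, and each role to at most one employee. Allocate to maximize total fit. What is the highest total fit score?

Maximum total: 461 pts

This is the linear assignment problem.
Optimal: Okafor→Backend role (100 pts), Varga→Data role (100 pts), Rossi→Ops role (85 pts), Delgado→Lead role (83 pts), Jensen→Design role (93 pts) — total 100+100+85+83+93 = 461 pts.
Max-entry greedy (repeatedly take the single best remaining cell) gives 458 pts, worse by 3.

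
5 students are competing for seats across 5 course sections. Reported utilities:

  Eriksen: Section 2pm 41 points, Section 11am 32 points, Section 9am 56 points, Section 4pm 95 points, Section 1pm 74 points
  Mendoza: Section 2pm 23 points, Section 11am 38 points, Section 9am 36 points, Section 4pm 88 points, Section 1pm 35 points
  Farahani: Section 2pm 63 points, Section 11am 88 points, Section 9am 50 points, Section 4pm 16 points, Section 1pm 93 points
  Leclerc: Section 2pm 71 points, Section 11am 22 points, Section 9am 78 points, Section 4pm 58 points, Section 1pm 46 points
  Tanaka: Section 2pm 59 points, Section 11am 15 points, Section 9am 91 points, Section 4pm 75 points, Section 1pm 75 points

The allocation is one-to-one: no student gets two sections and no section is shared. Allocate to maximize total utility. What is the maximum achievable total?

Maximum total: 412 points

Treat this as an assignment problem: match each student to one section.
Optimal: Eriksen→Section 1pm (74 points), Mendoza→Section 4pm (88 points), Farahani→Section 11am (88 points), Leclerc→Section 2pm (71 points), Tanaka→Section 9am (91 points) — total 74+88+88+71+91 = 412 points.
Next-best assignment: Eriksen→Section 4pm, Mendoza→Section 11am, Farahani→Section 1pm, Leclerc→Section 2pm, Tanaka→Section 9am = 388 points.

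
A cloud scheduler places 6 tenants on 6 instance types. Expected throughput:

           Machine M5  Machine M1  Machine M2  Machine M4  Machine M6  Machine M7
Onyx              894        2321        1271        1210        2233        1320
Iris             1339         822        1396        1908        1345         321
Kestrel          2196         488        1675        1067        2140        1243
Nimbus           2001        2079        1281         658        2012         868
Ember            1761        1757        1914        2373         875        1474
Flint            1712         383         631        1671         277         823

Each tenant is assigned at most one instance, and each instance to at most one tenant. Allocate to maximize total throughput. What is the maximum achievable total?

Max total: 11174 ops/s

This is the linear assignment problem.
Optimal: Onyx→Machine M1 (2321 ops/s), Iris→Machine M4 (1908 ops/s), Kestrel→Machine M5 (2196 ops/s), Nimbus→Machine M6 (2012 ops/s), Ember→Machine M2 (1914 ops/s), Flint→Machine M7 (823 ops/s) — total 2321+1908+2196+2012+1914+823 = 11174 ops/s.
Max-entry greedy (repeatedly take the single best remaining cell) gives 11121 ops/s, worse by 53.
Next-best assignment: Onyx→Machine M6, Iris→Machine M4, Kestrel→Machine M5, Nimbus→Machine M1, Ember→Machine M2, Flint→Machine M7 = 11153 ops/s.
Swapping Flint↔Kestrel (Flint→Machine M5 1712 ops/s, Kestrel→Machine M7 1243 ops/s) loses 64.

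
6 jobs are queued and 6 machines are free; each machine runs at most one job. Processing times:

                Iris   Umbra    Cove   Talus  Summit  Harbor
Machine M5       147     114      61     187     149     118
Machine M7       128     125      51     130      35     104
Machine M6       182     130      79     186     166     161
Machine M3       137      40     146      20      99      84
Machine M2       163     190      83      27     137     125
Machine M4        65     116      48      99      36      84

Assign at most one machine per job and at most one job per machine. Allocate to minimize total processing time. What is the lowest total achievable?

Optimal: Iris→Machine M4 (65 min), Umbra→Machine M3 (40 min), Cove→Machine M6 (79 min), Talus→Machine M2 (27 min), Summit→Machine M7 (35 min), Harbor→Machine M5 (118 min) — total 65+40+79+27+35+118 = 364 min.

Min total: 364 min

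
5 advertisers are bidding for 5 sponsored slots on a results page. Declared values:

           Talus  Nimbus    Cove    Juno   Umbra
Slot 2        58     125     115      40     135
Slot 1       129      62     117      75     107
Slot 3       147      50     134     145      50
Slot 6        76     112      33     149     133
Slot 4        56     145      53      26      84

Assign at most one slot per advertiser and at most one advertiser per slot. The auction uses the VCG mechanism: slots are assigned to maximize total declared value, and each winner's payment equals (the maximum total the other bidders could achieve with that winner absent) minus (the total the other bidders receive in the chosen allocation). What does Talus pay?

Talus pays $17.

Efficient allocation: Talus→Slot 3 ($147), Nimbus→Slot 4 ($145), Cove→Slot 1 ($117), Juno→Slot 6 ($149), Umbra→Slot 2 ($135); total welfare W = $693.
Talus receives Slot 3 at value $147, so the others get W − 147 = $546.
Without Talus: best allocation of the remaining 4 bidders over all 5 slots is Nimbus→Slot 4 ($145), Cove→Slot 3 ($134), Juno→Slot 6 ($149), Umbra→Slot 2 ($135), total $563.
VCG payment = (others' best without Talus) − (others' welfare with Talus) = 563 − 546 = $17.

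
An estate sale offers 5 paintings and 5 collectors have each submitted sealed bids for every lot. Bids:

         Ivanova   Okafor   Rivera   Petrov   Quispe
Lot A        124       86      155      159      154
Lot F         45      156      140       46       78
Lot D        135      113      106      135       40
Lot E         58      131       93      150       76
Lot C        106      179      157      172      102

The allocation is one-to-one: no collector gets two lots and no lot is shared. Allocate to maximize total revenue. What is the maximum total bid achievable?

Maximum total: $758

Treat this as an assignment problem: match each collector to one lot.
Optimal: Ivanova→Lot D ($135), Okafor→Lot C ($179), Rivera→Lot F ($140), Petrov→Lot E ($150), Quispe→Lot A ($154) — total 135+179+140+150+154 = $758.
Column-greedy (each lot in turn goes to its best remaining collector) gives $645, worse by 113.
Next-best assignment: Ivanova→Lot D, Okafor→Lot F, Rivera→Lot C, Petrov→Lot E, Quispe→Lot A = $752.
No other one-to-one assignment exceeds $758.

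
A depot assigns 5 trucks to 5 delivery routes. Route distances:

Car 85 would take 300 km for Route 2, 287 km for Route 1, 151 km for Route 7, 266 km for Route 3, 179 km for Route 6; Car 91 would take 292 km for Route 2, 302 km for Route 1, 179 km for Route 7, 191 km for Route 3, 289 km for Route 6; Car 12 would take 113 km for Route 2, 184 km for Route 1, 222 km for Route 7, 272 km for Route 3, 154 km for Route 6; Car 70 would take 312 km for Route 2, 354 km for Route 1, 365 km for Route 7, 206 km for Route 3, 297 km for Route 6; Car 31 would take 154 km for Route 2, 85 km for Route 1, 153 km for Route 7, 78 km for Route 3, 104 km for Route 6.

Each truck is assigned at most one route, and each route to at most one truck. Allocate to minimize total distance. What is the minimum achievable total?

This is a one-to-one assignment (minimum-cost bipartite matching).
Optimal: Car 85→Route 6 (179 km), Car 91→Route 7 (179 km), Car 12→Route 2 (113 km), Car 70→Route 3 (206 km), Car 31→Route 1 (85 km) — total 179+179+113+206+85 = 762 km.
Column-greedy (each route in turn goes to its cheapest remaining truck) gives 837 km, worse by 75.
Next-best assignment: Car 85→Route 7, Car 91→Route 3, Car 12→Route 2, Car 70→Route 6, Car 31→Route 1 = 837 km.
Swapping Car 31↔Car 12 (Car 31→Route 2 154 km, Car 12→Route 1 184 km) adds 140.
No other one-to-one assignment undercuts 762 km.

Minimum total: 762 km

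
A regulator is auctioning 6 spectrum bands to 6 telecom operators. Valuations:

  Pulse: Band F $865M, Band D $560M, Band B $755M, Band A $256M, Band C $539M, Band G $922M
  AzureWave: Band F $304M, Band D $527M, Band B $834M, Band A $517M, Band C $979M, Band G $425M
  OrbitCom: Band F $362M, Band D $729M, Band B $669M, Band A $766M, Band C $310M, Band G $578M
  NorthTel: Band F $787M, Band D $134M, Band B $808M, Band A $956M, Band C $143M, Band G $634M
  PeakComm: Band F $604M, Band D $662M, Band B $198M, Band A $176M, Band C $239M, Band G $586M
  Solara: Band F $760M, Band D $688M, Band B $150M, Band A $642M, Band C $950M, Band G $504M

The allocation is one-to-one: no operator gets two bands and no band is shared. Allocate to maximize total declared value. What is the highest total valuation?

Max total: $4995M

Optimal: Pulse→Band G ($922M), AzureWave→Band B ($834M), OrbitCom→Band D ($729M), NorthTel→Band A ($956M), PeakComm→Band F ($604M), Solara→Band C ($950M) — total 922+834+729+956+604+950 = $4995M.
Next-best assignment: Pulse→Band G, AzureWave→Band C, OrbitCom→Band B, NorthTel→Band A, PeakComm→Band D, Solara→Band F = $4948M.
Swapping Pulse↔NorthTel (Pulse→Band A $256M, NorthTel→Band G $634M) loses 988.
No other one-to-one assignment exceeds $4995M.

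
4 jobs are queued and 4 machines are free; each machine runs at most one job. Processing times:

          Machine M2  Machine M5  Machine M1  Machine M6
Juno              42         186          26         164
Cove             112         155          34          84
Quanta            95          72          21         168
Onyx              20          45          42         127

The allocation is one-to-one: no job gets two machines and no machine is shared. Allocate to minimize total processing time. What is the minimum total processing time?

Minimum total: 192 min

Optimal: Juno→Machine M2 (42 min), Cove→Machine M6 (84 min), Quanta→Machine M1 (21 min), Onyx→Machine M5 (45 min) — total 42+84+21+45 = 192 min.
Column-greedy (each machine in turn goes to its cheapest remaining job) gives 202 min, worse by 10.
Next-best assignment: Juno→Machine M1, Cove→Machine M6, Quanta→Machine M5, Onyx→Machine M2 = 202 min.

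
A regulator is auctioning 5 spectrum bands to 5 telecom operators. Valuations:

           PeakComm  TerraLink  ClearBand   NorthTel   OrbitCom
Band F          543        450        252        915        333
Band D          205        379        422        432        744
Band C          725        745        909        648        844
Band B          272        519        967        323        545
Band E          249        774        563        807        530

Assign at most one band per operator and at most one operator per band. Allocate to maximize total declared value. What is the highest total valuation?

Max total: $4125M

Treat this as an assignment problem: match each operator to one band.
Optimal: PeakComm→Band C ($725M), TerraLink→Band E ($774M), ClearBand→Band B ($967M), NorthTel→Band F ($915M), OrbitCom→Band D ($744M) — total 725+774+967+915+744 = $4125M.
Column-greedy (each band in turn goes to its best remaining operator) gives $3336M, worse by 789.
Swapping ClearBand↔PeakComm (ClearBand→Band C $909M, PeakComm→Band B $272M) loses 511.
Every other assignment is strictly worse.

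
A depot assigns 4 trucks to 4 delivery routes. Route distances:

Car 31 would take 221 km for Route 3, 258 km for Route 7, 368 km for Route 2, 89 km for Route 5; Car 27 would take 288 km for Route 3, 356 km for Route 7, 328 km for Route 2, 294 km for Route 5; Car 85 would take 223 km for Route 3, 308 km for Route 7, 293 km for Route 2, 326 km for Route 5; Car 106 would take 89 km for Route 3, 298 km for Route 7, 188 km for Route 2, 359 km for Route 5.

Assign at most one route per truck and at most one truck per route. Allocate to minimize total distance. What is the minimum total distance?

Optimal: Car 31→Route 5 (89 km), Car 27→Route 2 (328 km), Car 85→Route 7 (308 km), Car 106→Route 3 (89 km) — total 89+328+308+89 = 814 km.

Minimum total: 814 km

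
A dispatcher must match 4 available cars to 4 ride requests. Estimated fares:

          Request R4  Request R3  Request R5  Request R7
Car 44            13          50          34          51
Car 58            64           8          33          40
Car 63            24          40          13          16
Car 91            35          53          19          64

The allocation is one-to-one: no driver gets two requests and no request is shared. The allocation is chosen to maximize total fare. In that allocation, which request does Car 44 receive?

Car 44 receives Request R5.

Optimal: Car 44→Request R5 ($34), Car 58→Request R4 ($64), Car 63→Request R3 ($40), Car 91→Request R7 ($64) — total 34+64+40+64 = $202.
Max-entry greedy (repeatedly take the single best remaining cell) gives $191, worse by 11.
Next-best assignment: Car 44→Request R3, Car 58→Request R4, Car 63→Request R5, Car 91→Request R7 = $191.
Car 44's own top request is Request R7 ($51), but forcing Car 44→Request R7 and reassigning the rest optimally gives only $181 — worse by 21.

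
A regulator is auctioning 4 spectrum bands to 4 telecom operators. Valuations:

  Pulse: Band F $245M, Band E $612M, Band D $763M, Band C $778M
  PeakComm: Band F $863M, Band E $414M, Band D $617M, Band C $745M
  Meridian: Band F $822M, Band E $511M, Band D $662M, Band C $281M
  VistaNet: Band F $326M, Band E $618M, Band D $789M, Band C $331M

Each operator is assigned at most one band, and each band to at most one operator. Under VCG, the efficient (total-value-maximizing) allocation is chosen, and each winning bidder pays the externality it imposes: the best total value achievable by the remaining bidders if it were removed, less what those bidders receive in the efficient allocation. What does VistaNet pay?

VistaNet pays $151M.

Efficient allocation: Pulse→Band E ($612M), PeakComm→Band C ($745M), Meridian→Band F ($822M), VistaNet→Band D ($789M); total welfare W = $2968M.
VistaNet receives Band D at value $789M, so the others get W − 789 = $2179M.
Without VistaNet: best allocation of the remaining 3 bidders over all 4 bands is Pulse→Band D ($763M), PeakComm→Band C ($745M), Meridian→Band F ($822M), total $2330M.
VCG payment = (others' best without VistaNet) − (others' welfare with VistaNet) = 2330 − 2179 = $151M.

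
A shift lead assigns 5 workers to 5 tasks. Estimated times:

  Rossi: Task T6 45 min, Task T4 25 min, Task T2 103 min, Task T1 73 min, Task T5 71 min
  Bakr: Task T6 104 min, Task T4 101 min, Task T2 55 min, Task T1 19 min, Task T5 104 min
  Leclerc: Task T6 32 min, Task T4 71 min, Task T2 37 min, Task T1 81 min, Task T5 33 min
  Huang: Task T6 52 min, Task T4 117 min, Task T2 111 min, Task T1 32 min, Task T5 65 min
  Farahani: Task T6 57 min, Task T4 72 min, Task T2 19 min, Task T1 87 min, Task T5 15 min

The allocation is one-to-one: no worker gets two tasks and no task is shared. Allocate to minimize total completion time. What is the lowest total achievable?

This is a one-to-one assignment (minimum-cost bipartite matching).
Optimal: Rossi→Task T4 (25 min), Bakr→Task T1 (19 min), Leclerc→Task T2 (37 min), Huang→Task T6 (52 min), Farahani→Task T5 (15 min) — total 25+19+37+52+15 = 148 min.
Row-greedy (each worker in turn takes its cheapest remaining task) gives 160 min, worse by 12.
No other one-to-one assignment undercuts 148 min.

Min total: 148 min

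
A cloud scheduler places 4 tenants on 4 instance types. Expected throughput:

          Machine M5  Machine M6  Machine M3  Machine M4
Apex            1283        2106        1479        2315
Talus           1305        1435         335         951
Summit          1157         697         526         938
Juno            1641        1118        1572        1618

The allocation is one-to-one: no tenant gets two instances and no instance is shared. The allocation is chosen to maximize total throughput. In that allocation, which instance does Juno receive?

Juno receives Machine M3.

This is a one-to-one assignment (maximum-weight bipartite matching).
Optimal: Apex→Machine M4 (2315 ops/s), Talus→Machine M6 (1435 ops/s), Summit→Machine M5 (1157 ops/s), Juno→Machine M3 (1572 ops/s) — total 2315+1435+1157+1572 = 6479 ops/s.
Next-best assignment: Apex→Machine M6, Talus→Machine M5, Summit→Machine M4, Juno→Machine M3 = 5921 ops/s.
Swapping Juno↔Summit (Juno→Machine M5 1641 ops/s, Summit→Machine M3 526 ops/s) loses 562.
Checked against all permutations: 6479 ops/s is optimal.
Juno's own top instance is Machine M5 (1641 ops/s), but forcing Juno→Machine M5 and reassigning the rest optimally gives only 5917 ops/s — worse by 562.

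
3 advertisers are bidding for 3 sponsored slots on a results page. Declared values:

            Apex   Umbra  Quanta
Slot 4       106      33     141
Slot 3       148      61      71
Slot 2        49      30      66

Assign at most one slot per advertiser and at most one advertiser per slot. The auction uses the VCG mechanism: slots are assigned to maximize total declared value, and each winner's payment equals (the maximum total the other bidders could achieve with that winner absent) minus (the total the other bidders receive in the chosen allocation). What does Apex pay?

Efficient allocation: Apex→Slot 3 ($148), Umbra→Slot 2 ($30), Quanta→Slot 4 ($141); total welfare W = $319.
Apex receives Slot 3 at value $148, so the others get W − 148 = $171.
Without Apex: best allocation of the remaining 2 bidders over all 3 slots is Umbra→Slot 3 ($61), Quanta→Slot 4 ($141), total $202.
VCG payment = (others' best without Apex) − (others' welfare with Apex) = 202 − 171 = $31.

Apex pays $31.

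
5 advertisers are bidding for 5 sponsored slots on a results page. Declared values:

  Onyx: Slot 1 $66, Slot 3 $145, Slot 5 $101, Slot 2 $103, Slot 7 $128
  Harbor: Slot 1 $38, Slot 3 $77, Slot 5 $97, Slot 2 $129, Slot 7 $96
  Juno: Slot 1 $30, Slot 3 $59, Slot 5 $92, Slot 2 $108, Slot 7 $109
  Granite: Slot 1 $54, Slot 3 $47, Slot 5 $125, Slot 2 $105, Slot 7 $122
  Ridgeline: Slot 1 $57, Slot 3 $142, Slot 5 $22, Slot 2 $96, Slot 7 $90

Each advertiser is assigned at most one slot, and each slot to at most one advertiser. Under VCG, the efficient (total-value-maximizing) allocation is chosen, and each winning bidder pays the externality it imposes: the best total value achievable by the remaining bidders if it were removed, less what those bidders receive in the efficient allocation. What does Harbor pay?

Harbor pays $61.

Efficient allocation: Onyx→Slot 1 ($66), Harbor→Slot 2 ($129), Juno→Slot 7 ($109), Granite→Slot 5 ($125), Ridgeline→Slot 3 ($142); total welfare W = $571.
Harbor receives Slot 2 at value $129, so the others get W − 129 = $442.
Without Harbor: best allocation of the remaining 4 bidders over all 5 slots is Onyx→Slot 7 ($128), Juno→Slot 2 ($108), Granite→Slot 5 ($125), Ridgeline→Slot 3 ($142), total $503.
VCG payment = (others' best without Harbor) − (others' welfare with Harbor) = 503 − 442 = $61.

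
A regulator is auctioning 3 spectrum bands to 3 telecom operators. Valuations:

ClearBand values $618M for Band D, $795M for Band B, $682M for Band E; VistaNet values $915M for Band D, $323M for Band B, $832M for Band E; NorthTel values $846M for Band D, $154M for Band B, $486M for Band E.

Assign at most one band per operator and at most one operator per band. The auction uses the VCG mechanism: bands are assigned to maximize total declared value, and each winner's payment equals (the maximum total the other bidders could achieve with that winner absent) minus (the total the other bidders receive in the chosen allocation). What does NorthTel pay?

NorthTel pays $83M.

Efficient allocation: ClearBand→Band B ($795M), VistaNet→Band E ($832M), NorthTel→Band D ($846M); total welfare W = $2473M.
NorthTel receives Band D at value $846M, so the others get W − 846 = $1627M.
Without NorthTel: best allocation of the remaining 2 bidders over all 3 bands is ClearBand→Band B ($795M), VistaNet→Band D ($915M), total $1710M.
VCG payment = (others' best without NorthTel) − (others' welfare with NorthTel) = 1710 − 1627 = $83M.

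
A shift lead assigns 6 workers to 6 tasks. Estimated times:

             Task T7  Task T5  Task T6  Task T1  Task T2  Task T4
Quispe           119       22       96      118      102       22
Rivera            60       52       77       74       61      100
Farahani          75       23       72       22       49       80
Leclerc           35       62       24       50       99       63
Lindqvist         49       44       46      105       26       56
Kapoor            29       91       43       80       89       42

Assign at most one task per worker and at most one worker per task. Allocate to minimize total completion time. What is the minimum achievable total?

Min total: 175 min

Optimal: Quispe→Task T4 (22 min), Rivera→Task T5 (52 min), Farahani→Task T1 (22 min), Leclerc→Task T6 (24 min), Lindqvist→Task T2 (26 min), Kapoor→Task T7 (29 min) — total 22+52+22+24+26+29 = 175 min.
Min-entry greedy (repeatedly take the single cheapest remaining cell) gives 223 min, worse by 48.
Next-best assignment: Quispe→Task T5, Rivera→Task T7, Farahani→Task T1, Leclerc→Task T6, Lindqvist→Task T2, Kapoor→Task T4 = 196 min.
Swapping Leclerc↔Lindqvist (Leclerc→Task T2 99 min, Lindqvist→Task T6 46 min) adds 95.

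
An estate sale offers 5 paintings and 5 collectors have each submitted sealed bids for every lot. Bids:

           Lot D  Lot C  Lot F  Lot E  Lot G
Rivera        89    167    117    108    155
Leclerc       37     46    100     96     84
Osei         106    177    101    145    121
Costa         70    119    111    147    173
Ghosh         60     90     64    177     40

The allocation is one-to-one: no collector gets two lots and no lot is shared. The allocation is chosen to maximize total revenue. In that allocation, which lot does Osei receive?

Osei receives Lot D.

Optimal: Rivera→Lot C ($167), Leclerc→Lot F ($100), Osei→Lot D ($106), Costa→Lot G ($173), Ghosh→Lot E ($177) — total 167+100+106+173+177 = $723.
Max-entry greedy (repeatedly take the single best remaining cell) gives $681, worse by 42.
Next-best assignment: Rivera→Lot D, Leclerc→Lot F, Osei→Lot C, Costa→Lot G, Ghosh→Lot E = $716.
Osei's own top lot is Lot C ($177), but forcing Osei→Lot C and reassigning the rest optimally gives only $716 — worse by 7.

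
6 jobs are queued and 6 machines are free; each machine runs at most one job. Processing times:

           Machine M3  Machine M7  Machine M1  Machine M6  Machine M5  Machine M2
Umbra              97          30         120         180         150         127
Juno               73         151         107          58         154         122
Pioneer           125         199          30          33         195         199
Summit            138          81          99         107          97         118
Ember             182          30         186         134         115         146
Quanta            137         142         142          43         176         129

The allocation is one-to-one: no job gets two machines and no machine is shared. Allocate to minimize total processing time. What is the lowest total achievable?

Optimal: Umbra→Machine M2 (127 min), Juno→Machine M3 (73 min), Pioneer→Machine M1 (30 min), Summit→Machine M5 (97 min), Ember→Machine M7 (30 min), Quanta→Machine M6 (43 min) — total 127+73+30+97+30+43 = 400 min.
Row-greedy (each job in turn takes its cheapest remaining machine) gives 498 min, worse by 98.
Next-best assignment: Umbra→Machine M7, Juno→Machine M3, Pioneer→Machine M1, Summit→Machine M2, Ember→Machine M5, Quanta→Machine M6 = 409 min.
Every other assignment is strictly worse.

Min total: 400 min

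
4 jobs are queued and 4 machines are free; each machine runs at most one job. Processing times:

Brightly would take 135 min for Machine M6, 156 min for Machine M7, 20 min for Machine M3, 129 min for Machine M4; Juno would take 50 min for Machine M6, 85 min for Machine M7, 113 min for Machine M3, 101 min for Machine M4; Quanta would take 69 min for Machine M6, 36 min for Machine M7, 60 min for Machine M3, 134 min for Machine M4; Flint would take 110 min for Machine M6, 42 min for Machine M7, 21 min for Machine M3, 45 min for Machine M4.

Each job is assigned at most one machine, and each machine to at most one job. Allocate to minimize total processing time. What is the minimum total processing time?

Minimum total: 151 min

Optimal: Brightly→Machine M3 (20 min), Juno→Machine M6 (50 min), Quanta→Machine M7 (36 min), Flint→Machine M4 (45 min) — total 20+50+36+45 = 151 min.
Swapping Juno↔Flint (Juno→Machine M4 101 min, Flint→Machine M6 110 min) adds 116.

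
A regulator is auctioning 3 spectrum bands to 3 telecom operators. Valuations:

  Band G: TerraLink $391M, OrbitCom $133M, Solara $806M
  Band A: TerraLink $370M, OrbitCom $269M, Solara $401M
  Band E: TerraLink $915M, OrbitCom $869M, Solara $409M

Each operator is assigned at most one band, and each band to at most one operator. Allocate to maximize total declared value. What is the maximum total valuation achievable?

Maximum total: $2045M

Optimal: TerraLink→Band A ($370M), OrbitCom→Band E ($869M), Solara→Band G ($806M) — total 370+869+806 = $2045M.
Row-greedy (each operator in turn takes its best remaining band) gives $1990M, worse by 55.
Next-best assignment: TerraLink→Band E, OrbitCom→Band A, Solara→Band G = $1990M.
Every other assignment is strictly worse.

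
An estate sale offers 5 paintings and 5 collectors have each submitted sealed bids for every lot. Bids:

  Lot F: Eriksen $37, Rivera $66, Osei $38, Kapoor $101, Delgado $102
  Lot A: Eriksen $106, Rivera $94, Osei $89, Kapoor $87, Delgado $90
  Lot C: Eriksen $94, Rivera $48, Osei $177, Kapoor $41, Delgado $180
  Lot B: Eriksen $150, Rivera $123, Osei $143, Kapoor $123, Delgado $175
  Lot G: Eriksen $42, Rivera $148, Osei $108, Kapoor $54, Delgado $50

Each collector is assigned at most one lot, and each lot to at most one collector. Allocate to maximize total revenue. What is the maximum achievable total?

Treat this as an assignment problem: match each collector to one lot.
Optimal: Eriksen→Lot A ($106), Rivera→Lot G ($148), Osei→Lot C ($177), Kapoor→Lot F ($101), Delgado→Lot B ($175) — total 106+148+177+101+175 = $707.
Next-best assignment: Eriksen→Lot A, Rivera→Lot G, Osei→Lot B, Kapoor→Lot F, Delgado→Lot C = $678.

Maximum total: $707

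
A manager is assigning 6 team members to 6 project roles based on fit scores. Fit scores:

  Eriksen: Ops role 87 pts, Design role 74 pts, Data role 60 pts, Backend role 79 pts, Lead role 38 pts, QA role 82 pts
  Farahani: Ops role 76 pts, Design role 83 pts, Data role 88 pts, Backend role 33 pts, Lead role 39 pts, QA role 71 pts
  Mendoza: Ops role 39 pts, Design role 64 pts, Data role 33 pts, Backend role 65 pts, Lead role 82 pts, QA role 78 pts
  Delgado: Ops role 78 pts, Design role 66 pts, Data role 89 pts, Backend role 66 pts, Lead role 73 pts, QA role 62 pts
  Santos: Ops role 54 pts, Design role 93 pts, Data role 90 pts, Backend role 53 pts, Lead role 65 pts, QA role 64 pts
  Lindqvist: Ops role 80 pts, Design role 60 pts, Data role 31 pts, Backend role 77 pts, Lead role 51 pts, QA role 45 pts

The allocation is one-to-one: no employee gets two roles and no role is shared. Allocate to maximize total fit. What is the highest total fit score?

Maximum total: 500 pts

Optimal: Eriksen→QA role (82 pts), Farahani→Data role (88 pts), Mendoza→Lead role (82 pts), Delgado→Ops role (78 pts), Santos→Design role (93 pts), Lindqvist→Backend role (77 pts) — total 82+88+82+78+93+77 = 500 pts.
Row-greedy (each employee in turn takes its best remaining role) gives 464 pts, worse by 36.
Next-best assignment: Eriksen→Ops role, Farahani→QA role, Mendoza→Lead role, Delgado→Data role, Santos→Design role, Lindqvist→Backend role = 499 pts.
Every other assignment is strictly worse.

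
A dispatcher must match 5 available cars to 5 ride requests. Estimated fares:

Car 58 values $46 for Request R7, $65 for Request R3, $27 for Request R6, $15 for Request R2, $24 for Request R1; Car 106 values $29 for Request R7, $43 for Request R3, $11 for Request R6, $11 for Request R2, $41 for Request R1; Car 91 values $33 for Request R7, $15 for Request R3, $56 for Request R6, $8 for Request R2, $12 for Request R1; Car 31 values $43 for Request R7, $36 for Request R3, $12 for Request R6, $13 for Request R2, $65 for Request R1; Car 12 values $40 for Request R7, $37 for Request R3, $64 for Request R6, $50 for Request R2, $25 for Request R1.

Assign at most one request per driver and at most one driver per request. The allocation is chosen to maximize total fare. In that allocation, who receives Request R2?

Optimal: Car 58→Request R3 ($65), Car 106→Request R7 ($29), Car 91→Request R6 ($56), Car 31→Request R1 ($65), Car 12→Request R2 ($50) — total 65+29+56+65+50 = $265.
Column-greedy (each request in turn goes to its best remaining driver) gives $178, worse by 87.
Car 12's own top request is Request R6 ($64), but forcing Car 12→Request R6 and reassigning the rest optimally gives only $238 — worse by 27.

Car 12 receives Request R2.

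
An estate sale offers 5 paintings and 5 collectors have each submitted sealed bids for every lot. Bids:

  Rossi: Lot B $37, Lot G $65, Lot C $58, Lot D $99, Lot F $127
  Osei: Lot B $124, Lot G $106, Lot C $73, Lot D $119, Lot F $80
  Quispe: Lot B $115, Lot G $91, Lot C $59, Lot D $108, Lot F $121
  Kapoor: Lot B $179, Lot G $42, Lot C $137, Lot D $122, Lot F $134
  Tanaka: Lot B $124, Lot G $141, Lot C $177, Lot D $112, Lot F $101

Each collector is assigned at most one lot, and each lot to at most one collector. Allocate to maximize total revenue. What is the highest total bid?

This is the linear assignment problem.
Optimal: Rossi→Lot F ($127), Osei→Lot G ($106), Quispe→Lot D ($108), Kapoor→Lot B ($179), Tanaka→Lot C ($177) — total 127+106+108+179+177 = $697.
Column-greedy (each lot in turn goes to its best remaining collector) gives $628, worse by 69.

Max total: $697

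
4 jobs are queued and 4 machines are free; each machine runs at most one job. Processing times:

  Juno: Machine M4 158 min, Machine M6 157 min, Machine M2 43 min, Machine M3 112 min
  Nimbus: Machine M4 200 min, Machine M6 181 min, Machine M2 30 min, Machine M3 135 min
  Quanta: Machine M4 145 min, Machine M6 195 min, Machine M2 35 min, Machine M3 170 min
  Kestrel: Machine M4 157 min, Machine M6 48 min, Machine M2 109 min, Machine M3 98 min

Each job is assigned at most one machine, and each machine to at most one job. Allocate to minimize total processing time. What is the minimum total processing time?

Optimal: Juno→Machine M3 (112 min), Nimbus→Machine M2 (30 min), Quanta→Machine M4 (145 min), Kestrel→Machine M6 (48 min) — total 112+30+145+48 = 335 min.
Row-greedy (each job in turn takes its cheapest remaining machine) gives 371 min, worse by 36.
Next-best assignment: Juno→Machine M2, Nimbus→Machine M3, Quanta→Machine M4, Kestrel→Machine M6 = 371 min.
Checked against all permutations: 335 min is optimal.

Minimum total: 335 min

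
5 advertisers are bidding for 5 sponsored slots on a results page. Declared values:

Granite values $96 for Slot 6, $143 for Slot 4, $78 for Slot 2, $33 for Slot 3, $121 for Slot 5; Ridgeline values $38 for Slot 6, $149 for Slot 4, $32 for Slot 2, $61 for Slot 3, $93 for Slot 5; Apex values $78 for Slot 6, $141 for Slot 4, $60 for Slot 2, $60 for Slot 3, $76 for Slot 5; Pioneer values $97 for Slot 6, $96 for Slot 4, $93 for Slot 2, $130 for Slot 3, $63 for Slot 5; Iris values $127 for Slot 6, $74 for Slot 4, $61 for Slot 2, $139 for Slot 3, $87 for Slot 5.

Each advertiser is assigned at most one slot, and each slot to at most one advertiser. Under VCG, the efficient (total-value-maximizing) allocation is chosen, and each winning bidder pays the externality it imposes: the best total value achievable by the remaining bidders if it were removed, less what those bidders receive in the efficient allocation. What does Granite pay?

Efficient allocation: Granite→Slot 5 ($121), Ridgeline→Slot 4 ($149), Apex→Slot 2 ($60), Pioneer→Slot 3 ($130), Iris→Slot 6 ($127); total welfare W = $587.
Granite receives Slot 5 at value $121, so the others get W − 121 = $466.
Without Granite: best allocation of the remaining 4 bidders over all 5 slots is Ridgeline→Slot 5 ($93), Apex→Slot 4 ($141), Pioneer→Slot 3 ($130), Iris→Slot 6 ($127), total $491.
VCG payment = (others' best without Granite) − (others' welfare with Granite) = 491 − 466 = $25.

Granite pays $25.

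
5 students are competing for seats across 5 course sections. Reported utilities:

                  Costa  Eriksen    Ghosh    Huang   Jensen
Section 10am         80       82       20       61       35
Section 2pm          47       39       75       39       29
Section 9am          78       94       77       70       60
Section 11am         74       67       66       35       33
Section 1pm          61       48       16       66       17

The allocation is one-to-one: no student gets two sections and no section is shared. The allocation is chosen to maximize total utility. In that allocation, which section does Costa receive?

Costa receives Section 11am.

Optimal: Costa→Section 11am (74 points), Eriksen→Section 10am (82 points), Ghosh→Section 2pm (75 points), Huang→Section 1pm (66 points), Jensen→Section 9am (60 points) — total 74+82+75+66+60 = 357 points.
Row-greedy (each student in turn takes its best remaining section) gives 348 points, worse by 9.
No other one-to-one assignment exceeds 357 points.
Costa's own top section is Section 10am (80 points), but forcing Costa→Section 10am and reassigning the rest optimally gives only 348 points — worse by 9.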